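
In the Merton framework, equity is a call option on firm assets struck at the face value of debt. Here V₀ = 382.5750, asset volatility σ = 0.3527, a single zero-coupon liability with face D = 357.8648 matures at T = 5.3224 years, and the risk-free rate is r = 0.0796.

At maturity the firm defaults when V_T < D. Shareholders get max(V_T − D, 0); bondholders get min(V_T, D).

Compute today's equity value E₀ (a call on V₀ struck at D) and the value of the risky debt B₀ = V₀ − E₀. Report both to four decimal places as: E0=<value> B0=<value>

d₁ = [ln(V₀/D) + (r + σ²/2)T] / (σ√T)
   = [ln(382.5750/357.8648) + (0.0796 + 0.5·0.3527²)·5.3224] / (0.3527·√5.3224)
   = [0.066769 + 0.754709] / 0.813690 = 1.009571
d₂ = d₁ − σ√T = 1.009571 − 0.813690 = 0.195881
N(d₁) = 0.843650,  N(d₂) = 0.577648,  e^(−rT) = 0.654644
E₀ = V₀·N(d₁) − D·e^(−rT)·N(d₂)
   = 382.5750·0.843650 − 357.8648·0.654644·0.577648 = 187.431169
B₀ = V₀ − E₀ = 382.5750 − 187.431169 = 195.143831

E0=187.4312 B0=195.1438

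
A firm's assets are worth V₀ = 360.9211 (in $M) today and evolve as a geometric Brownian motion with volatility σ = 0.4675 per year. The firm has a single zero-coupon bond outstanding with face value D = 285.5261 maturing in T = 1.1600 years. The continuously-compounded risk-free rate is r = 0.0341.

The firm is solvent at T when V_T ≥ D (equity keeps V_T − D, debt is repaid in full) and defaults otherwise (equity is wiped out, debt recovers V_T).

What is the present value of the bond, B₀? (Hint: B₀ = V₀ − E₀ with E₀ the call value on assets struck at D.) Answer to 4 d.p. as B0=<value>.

d₁ = [ln(V₀/D) + (r + σ²/2)T] / (σ√T)
   = [ln(360.9211/285.5261) + (0.0341 + 0.5·0.4675²)·1.1600] / (0.4675·√1.1600)
   = [0.234326 + 0.166319] / 0.503513 = 0.795699
d₂ = d₁ − σ√T = 0.795699 − 0.503513 = 0.292186
N(d₁) = 0.786896,  N(d₂) = 0.614928,  e^(−rT) = 0.961216
E₀ = V₀·N(d₁) − D·e^(−rT)·N(d₂)
   = 360.9211·0.786896 − 285.5261·0.961216·0.614928 = 115.239198
B₀ = V₀ − E₀ = 360.9211 − 115.239198 = 245.681902

B0=245.6819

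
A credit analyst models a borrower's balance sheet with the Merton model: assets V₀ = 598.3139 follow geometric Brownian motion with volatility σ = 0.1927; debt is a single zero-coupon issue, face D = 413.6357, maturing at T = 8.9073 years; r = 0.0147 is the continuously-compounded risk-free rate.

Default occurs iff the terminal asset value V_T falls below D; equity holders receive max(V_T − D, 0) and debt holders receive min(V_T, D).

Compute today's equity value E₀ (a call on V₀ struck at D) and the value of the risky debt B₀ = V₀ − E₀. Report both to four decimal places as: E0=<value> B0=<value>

d₁ = [ln(V₀/D) + (r + σ²/2)T] / (σ√T)
   = [ln(598.3139/413.6357) + (0.0147 + 0.5·0.1927²)·8.9073] / (0.1927·√8.9073)
   = [0.369130 + 0.296316] / 0.575115 = 1.157066
d₂ = d₁ − σ√T = 1.157066 − 0.575115 = 0.581951
N(d₁) = 0.876377,  N(d₂) = 0.719700,  e^(−rT) = 0.877273
E₀ = V₀·N(d₁) − D·e^(−rT)·N(d₂)
   = 598.3139·0.876377 − 413.6357·0.877273·0.719700 = 263.190174
B₀ = V₀ − E₀ = 598.3139 − 263.190174 = 335.123726

E0=263.1902 B0=335.1237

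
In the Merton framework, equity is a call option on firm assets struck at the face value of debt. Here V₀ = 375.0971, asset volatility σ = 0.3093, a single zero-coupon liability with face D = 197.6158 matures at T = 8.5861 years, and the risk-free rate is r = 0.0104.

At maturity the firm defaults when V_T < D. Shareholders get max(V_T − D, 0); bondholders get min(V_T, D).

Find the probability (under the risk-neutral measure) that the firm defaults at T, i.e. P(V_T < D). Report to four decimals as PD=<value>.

PD=0.3622

d₁ = [ln(V₀/D) + (r + σ²/2)T] / (σ√T)
   = [ln(375.0971/197.6158) + (0.0104 + 0.5·0.3093²)·8.5861] / (0.3093·√8.5861)
   = [0.640860 + 0.499996] / 0.906312 = 1.258790
d₂ = d₁ − σ√T = 1.258790 − 0.906312 = 0.352477
risk-neutral PD = N(−d₂) = N(-0.352477) = 0.362240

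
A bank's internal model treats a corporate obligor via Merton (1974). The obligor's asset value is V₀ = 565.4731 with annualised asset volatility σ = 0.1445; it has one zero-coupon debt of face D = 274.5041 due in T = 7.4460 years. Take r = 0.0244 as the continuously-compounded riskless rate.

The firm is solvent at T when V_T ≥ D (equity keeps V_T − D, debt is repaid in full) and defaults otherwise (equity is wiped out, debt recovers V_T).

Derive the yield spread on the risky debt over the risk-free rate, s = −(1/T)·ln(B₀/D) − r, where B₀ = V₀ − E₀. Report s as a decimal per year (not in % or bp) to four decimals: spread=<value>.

spread=0.0003

d₁ = [ln(V₀/D) + (r + σ²/2)T] / (σ√T)
   = [ln(565.4731/274.5041) + (0.0244 + 0.5·0.1445²)·7.4460] / (0.1445·√7.4460)
   = [0.722697 + 0.259420] / 0.394302 = 2.490769
d₂ = d₁ − σ√T = 2.490769 − 0.394302 = 2.096467
N(d₁) = 0.993627,  N(d₂) = 0.981980,  e^(−rT) = 0.833866
E₀ = V₀·N(d₁) − D·e^(−rT)·N(d₂)
   = 565.4731·0.993627 − 274.5041·0.833866·0.981980 = 337.094336
B₀ = V₀ − E₀ = 565.4731 − 337.094336 = 228.378764
spread = −(1/T)·ln(B₀/D) − r = −(1/7.4460)·ln(228.378764/274.5041) − 0.0244 = 0.00030598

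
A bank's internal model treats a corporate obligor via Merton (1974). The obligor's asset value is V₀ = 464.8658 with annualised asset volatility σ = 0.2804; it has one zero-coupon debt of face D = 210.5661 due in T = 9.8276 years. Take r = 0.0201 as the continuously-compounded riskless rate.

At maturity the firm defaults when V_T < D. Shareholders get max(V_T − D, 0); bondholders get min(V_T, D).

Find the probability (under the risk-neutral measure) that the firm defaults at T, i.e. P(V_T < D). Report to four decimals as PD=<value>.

PD=0.2463

d₁ = [ln(V₀/D) + (r + σ²/2)T] / (σ√T)
   = [ln(464.8658/210.5661) + (0.0201 + 0.5·0.2804²)·9.8276] / (0.2804·√9.8276)
   = [0.791949 + 0.583878] / 0.879026 = 1.565172
d₂ = d₁ − σ√T = 1.565172 − 0.879026 = 0.686146
risk-neutral PD = N(−d₂) = N(-0.686146) = 0.246310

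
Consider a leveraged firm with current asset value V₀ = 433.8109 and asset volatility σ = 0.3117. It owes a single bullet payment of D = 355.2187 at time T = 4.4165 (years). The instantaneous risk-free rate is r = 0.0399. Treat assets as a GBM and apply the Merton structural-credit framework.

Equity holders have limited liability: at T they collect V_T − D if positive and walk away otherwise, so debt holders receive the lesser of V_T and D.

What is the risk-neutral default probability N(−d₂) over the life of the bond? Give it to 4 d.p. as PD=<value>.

d₁ = [ln(V₀/D) + (r + σ²/2)T] / (σ√T)
   = [ln(433.8109/355.2187) + (0.0399 + 0.5·0.3117²)·4.4165] / (0.3117·√4.4165)
   = [0.199875 + 0.390765] / 0.655052 = 0.901669
d₂ = d₁ − σ√T = 0.901669 − 0.655052 = 0.246617
risk-neutral PD = N(−d₂) = N(-0.246617) = 0.402602

PD=0.4026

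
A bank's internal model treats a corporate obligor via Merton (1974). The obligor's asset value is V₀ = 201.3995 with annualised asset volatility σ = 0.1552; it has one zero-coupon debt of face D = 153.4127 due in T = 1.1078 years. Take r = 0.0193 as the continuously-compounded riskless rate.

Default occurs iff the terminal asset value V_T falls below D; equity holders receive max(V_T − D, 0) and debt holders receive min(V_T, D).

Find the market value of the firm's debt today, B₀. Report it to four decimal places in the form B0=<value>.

d₁ = [ln(V₀/D) + (r + σ²/2)T] / (σ√T)
   = [ln(201.3995/153.4127) + (0.0193 + 0.5·0.1552²)·1.1078] / (0.1552·√1.1078)
   = [0.272159 + 0.034722] / 0.163351 = 1.878659
d₂ = d₁ − σ√T = 1.878659 − 0.163351 = 1.715307
N(d₁) = 0.969854,  N(d₂) = 0.956856,  e^(−rT) = 0.978846
E₀ = V₀·N(d₁) − D·e^(−rT)·N(d₂)
   = 201.3995·0.969854 − 153.4127·0.978846·0.956856 = 51.639621
B₀ = V₀ − E₀ = 201.3995 − 51.639621 = 149.759879

B0=149.7599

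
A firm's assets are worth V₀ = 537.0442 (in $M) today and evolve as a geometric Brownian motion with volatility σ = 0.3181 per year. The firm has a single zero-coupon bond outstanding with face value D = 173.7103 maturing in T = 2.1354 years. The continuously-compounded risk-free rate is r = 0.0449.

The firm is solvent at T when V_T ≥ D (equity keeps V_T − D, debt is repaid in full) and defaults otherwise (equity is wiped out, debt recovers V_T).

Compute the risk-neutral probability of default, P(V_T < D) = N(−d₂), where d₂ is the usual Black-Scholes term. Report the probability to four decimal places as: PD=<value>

d₁ = [ln(V₀/D) + (r + σ²/2)T] / (σ√T)
   = [ln(537.0442/173.7103) + (0.0449 + 0.5·0.3181²)·2.1354] / (0.3181·√2.1354)
   = [1.128691 + 0.203917] / 0.464840 = 2.866813
d₂ = d₁ − σ√T = 2.866813 − 0.464840 = 2.401974
risk-neutral PD = N(−d₂) = N(-2.401974) = 0.008153

PD=0.0082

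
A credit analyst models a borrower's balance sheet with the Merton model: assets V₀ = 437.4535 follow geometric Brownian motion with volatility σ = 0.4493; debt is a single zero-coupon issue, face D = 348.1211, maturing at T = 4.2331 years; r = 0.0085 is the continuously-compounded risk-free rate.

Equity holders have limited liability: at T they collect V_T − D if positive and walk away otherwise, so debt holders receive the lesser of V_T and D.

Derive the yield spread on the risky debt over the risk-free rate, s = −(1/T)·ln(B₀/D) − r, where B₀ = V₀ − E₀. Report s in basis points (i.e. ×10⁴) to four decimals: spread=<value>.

d₁ = [ln(V₀/D) + (r + σ²/2)T] / (σ√T)
   = [ln(437.4535/348.1211) + (0.0085 + 0.5·0.4493²)·4.2331] / (0.4493·√4.2331)
   = [0.228420 + 0.463250] / 0.924412 = 0.748227
d₂ = d₁ − σ√T = 0.748227 − 0.924412 = -0.176185
N(d₁) = 0.772838,  N(d₂) = 0.430074,  e^(−rT) = 0.964658
E₀ = V₀·N(d₁) − D·e^(−rT)·N(d₂)
   = 437.4535·0.772838 − 348.1211·0.964658·0.430074 = 193.654233
B₀ = V₀ − E₀ = 437.4535 − 193.654233 = 243.799267
spread = −(1/T)·ln(B₀/D) − r = −(1/4.2331)·ln(243.799267/348.1211) − 0.0085 = 0.07564760
in basis points: 0.07564760 × 10⁴ = 756.4760 bp

spread=756.4760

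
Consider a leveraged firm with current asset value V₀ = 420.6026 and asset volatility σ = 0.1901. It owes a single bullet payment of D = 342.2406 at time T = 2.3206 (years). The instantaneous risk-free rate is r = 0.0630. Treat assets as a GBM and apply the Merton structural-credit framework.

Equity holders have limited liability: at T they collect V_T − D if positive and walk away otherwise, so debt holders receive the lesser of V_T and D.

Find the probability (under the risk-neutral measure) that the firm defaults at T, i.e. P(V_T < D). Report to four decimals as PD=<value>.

PD=0.1419

d₁ = [ln(V₀/D) + (r + σ²/2)T] / (σ√T)
   = [ln(420.6026/342.2406) + (0.0630 + 0.5·0.1901²)·2.3206] / (0.1901·√2.3206)
   = [0.206174 + 0.188129] / 0.289589 = 1.361595
d₂ = d₁ − σ√T = 1.361595 − 0.289589 = 1.072006
risk-neutral PD = N(−d₂) = N(-1.072006) = 0.141859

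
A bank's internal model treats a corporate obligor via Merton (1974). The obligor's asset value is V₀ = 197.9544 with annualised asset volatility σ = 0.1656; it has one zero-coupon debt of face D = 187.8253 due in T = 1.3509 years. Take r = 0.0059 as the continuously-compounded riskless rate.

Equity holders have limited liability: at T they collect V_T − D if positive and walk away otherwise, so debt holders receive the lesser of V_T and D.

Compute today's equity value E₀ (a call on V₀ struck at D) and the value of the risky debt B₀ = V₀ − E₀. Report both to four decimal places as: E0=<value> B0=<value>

E0=21.2605 B0=176.6939

d₁ = [ln(V₀/D) + (r + σ²/2)T] / (σ√T)
   = [ln(197.9544/187.8253) + (0.0059 + 0.5·0.1656²)·1.3509] / (0.1656·√1.3509)
   = [0.052524 + 0.026493] / 0.192474 = 0.410538
d₂ = d₁ − σ√T = 0.410538 − 0.192474 = 0.218064
N(d₁) = 0.659294,  N(d₂) = 0.586310,  e^(−rT) = 0.992061
E₀ = V₀·N(d₁) − D·e^(−rT)·N(d₂)
   = 197.9544·0.659294 − 187.8253·0.992061·0.586310 = 21.260520
B₀ = V₀ − E₀ = 197.9544 − 21.260520 = 176.693880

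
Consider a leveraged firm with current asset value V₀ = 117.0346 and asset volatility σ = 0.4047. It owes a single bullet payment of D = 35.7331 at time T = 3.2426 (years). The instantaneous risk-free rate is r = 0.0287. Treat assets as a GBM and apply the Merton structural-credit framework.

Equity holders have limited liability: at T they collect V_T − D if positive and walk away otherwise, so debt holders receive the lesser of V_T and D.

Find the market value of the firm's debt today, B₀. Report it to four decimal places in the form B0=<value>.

d₁ = [ln(V₀/D) + (r + σ²/2)T] / (σ√T)
   = [ln(117.0346/35.7331) + (0.0287 + 0.5·0.4047²)·3.2426] / (0.4047·√3.2426)
   = [1.186392 + 0.358603] / 0.728752 = 2.120055
d₂ = d₁ − σ√T = 2.120055 − 0.728752 = 1.391303
N(d₁) = 0.982999,  N(d₂) = 0.917933,  e^(−rT) = 0.911136
E₀ = V₀·N(d₁) − D·e^(−rT)·N(d₂)
   = 117.0346·0.982999 − 35.7331·0.911136·0.917933 = 85.159109
B₀ = V₀ − E₀ = 117.0346 − 85.159109 = 31.875491

B0=31.8755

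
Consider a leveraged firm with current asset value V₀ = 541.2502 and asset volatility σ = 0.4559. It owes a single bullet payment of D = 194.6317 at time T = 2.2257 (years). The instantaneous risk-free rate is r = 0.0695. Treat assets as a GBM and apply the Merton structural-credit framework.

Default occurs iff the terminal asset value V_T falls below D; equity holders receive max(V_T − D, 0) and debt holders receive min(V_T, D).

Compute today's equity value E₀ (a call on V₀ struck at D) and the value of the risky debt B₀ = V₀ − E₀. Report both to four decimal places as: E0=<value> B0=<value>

d₁ = [ln(V₀/D) + (r + σ²/2)T] / (σ√T)
   = [ln(541.2502/194.6317) + (0.0695 + 0.5·0.4559²)·2.2257] / (0.4559·√2.2257)
   = [1.022773 + 0.385986] / 0.680147 = 2.071256
d₂ = d₁ − σ√T = 2.071256 − 0.680147 = 1.391109
N(d₁) = 0.980833,  N(d₂) = 0.917904,  e^(−rT) = 0.856684
E₀ = V₀·N(d₁) − D·e^(−rT)·N(d₂)
   = 541.2502·0.980833 − 194.6317·0.856684·0.917904 = 377.826503
B₀ = V₀ − E₀ = 541.2502 − 377.826503 = 163.423697

E0=377.8265 B0=163.4237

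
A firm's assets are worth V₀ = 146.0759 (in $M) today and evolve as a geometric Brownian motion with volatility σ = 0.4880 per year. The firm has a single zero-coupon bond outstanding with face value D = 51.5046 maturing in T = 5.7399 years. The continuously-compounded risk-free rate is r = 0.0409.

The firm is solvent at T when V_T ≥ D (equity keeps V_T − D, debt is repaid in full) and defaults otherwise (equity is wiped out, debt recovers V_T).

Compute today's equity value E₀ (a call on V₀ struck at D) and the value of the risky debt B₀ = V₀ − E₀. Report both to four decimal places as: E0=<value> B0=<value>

E0=110.9698 B0=35.1061

d₁ = [ln(V₀/D) + (r + σ²/2)T] / (σ√T)
   = [ln(146.0759/51.5046) + (0.0409 + 0.5·0.4880²)·5.7399] / (0.4880·√5.7399)
   = [1.042455 + 0.918223] / 1.169155 = 1.677005
d₂ = d₁ − σ√T = 1.677005 − 1.169155 = 0.507850
N(d₁) = 0.953229,  N(d₂) = 0.694221,  e^(−rT) = 0.790759
E₀ = V₀·N(d₁) − D·e^(−rT)·N(d₂)
   = 146.0759·0.953229 − 51.5046·0.790759·0.694221 = 110.969781
B₀ = V₀ − E₀ = 146.0759 − 110.969781 = 35.106119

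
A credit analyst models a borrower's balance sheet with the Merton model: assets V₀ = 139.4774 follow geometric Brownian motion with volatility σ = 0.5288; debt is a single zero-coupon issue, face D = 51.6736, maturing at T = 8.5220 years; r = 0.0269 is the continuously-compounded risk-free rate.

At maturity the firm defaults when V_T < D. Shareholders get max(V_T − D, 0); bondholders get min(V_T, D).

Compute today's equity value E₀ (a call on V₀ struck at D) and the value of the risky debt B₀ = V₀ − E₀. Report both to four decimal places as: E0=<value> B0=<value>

E0=110.3844 B0=29.0930

d₁ = [ln(V₀/D) + (r + σ²/2)T] / (σ√T)
   = [ln(139.4774/51.6736) + (0.0269 + 0.5·0.5288²)·8.5220] / (0.5288·√8.5220)
   = [0.992956 + 1.420743] / 1.543698 = 1.563582
d₂ = d₁ − σ√T = 1.563582 − 1.543698 = 0.019885
N(d₁) = 0.941042,  N(d₂) = 0.507932,  e^(−rT) = 0.795136
E₀ = V₀·N(d₁) − D·e^(−rT)·N(d₂)
   = 139.4774·0.941042 − 51.6736·0.795136·0.507932 = 110.384416
B₀ = V₀ − E₀ = 139.4774 − 110.384416 = 29.092984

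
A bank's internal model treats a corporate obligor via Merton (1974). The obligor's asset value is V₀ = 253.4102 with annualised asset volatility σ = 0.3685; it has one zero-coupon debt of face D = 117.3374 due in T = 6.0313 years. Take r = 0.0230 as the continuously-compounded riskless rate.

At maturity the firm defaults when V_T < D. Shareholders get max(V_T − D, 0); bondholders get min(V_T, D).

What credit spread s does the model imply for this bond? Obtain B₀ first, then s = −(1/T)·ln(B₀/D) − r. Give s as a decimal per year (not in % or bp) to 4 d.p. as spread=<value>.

spread=0.0194

d₁ = [ln(V₀/D) + (r + σ²/2)T] / (σ√T)
   = [ln(253.4102/117.3374) + (0.0230 + 0.5·0.3685²)·6.0313] / (0.3685·√6.0313)
   = [0.769956 + 0.548222] / 0.904988 = 1.456569
d₂ = d₁ − σ√T = 1.456569 − 0.904988 = 0.551581
N(d₁) = 0.927382,  N(d₂) = 0.709382,  e^(−rT) = 0.870472
E₀ = V₀·N(d₁) − D·e^(−rT)·N(d₂)
   = 253.4102·0.927382 − 117.3374·0.870472·0.709382 = 162.552621
B₀ = V₀ − E₀ = 253.4102 − 162.552621 = 90.857579
spread = −(1/T)·ln(B₀/D) − r = −(1/6.0313)·ln(90.857579/117.3374) − 0.0230 = 0.01940551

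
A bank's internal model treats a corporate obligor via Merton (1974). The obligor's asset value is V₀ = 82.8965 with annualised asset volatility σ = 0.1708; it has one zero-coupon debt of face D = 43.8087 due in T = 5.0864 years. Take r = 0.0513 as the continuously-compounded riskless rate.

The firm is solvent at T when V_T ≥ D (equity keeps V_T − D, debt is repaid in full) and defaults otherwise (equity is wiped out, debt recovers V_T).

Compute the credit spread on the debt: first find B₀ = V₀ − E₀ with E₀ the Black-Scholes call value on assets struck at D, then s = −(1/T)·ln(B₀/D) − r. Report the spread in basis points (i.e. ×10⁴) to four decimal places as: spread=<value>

spread=3.8881

d₁ = [ln(V₀/D) + (r + σ²/2)T] / (σ√T)
   = [ln(82.8965/43.8087) + (0.0513 + 0.5·0.1708²)·5.0864] / (0.1708·√5.0864)
   = [0.637760 + 0.335124] / 0.385206 = 2.525621
d₂ = d₁ − σ√T = 2.525621 − 0.385206 = 2.140415
N(d₁) = 0.994225,  N(d₂) = 0.983839,  e^(−rT) = 0.770333
E₀ = V₀·N(d₁) − D·e^(−rT)·N(d₂)
   = 82.8965·0.994225 − 43.8087·0.770333·0.983839 = 49.215885
B₀ = V₀ − E₀ = 82.8965 − 49.215885 = 33.680615
spread = −(1/T)·ln(B₀/D) − r = −(1/5.0864)·ln(33.680615/43.8087) − 0.0513 = 0.00038881
in basis points: 0.00038881 × 10⁴ = 3.8881 bp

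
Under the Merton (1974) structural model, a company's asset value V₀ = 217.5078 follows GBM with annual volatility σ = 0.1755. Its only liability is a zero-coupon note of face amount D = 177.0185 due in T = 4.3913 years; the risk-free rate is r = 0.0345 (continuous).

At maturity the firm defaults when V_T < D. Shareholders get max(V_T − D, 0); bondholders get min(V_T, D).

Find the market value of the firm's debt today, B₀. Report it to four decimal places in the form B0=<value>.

d₁ = [ln(V₀/D) + (r + σ²/2)T] / (σ√T)
   = [ln(217.5078/177.0185) + (0.0345 + 0.5·0.1755²)·4.3913] / (0.1755·√4.3913)
   = [0.205980 + 0.219126] / 0.367768 = 1.155911
d₂ = d₁ − σ√T = 1.155911 − 0.367768 = 0.788143
N(d₁) = 0.876141,  N(d₂) = 0.784694,  e^(−rT) = 0.859418
E₀ = V₀·N(d₁) − D·e^(−rT)·N(d₂)
   = 217.5078·0.876141 − 177.0185·0.859418·0.784694 = 71.189856
B₀ = V₀ − E₀ = 217.5078 − 71.189856 = 146.317944

B0=146.3179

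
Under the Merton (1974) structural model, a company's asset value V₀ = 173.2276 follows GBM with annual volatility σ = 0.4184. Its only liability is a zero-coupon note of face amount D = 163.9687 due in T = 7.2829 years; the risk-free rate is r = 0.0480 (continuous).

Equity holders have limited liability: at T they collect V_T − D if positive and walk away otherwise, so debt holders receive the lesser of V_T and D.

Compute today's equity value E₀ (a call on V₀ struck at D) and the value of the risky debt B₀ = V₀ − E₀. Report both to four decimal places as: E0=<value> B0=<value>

E0=94.0337 B0=79.1939

d₁ = [ln(V₀/D) + (r + σ²/2)T] / (σ√T)
   = [ln(173.2276/163.9687) + (0.0480 + 0.5·0.4184²)·7.2829] / (0.4184·√7.2829)
   = [0.054931 + 0.987046] / 1.129130 = 0.922814
d₂ = d₁ − σ√T = 0.922814 − 1.129130 = -0.206316
N(d₁) = 0.821948,  N(d₂) = 0.418272,  e^(−rT) = 0.704985
E₀ = V₀·N(d₁) − D·e^(−rT)·N(d₂)
   = 173.2276·0.821948 − 163.9687·0.704985·0.418272 = 94.033722
B₀ = V₀ − E₀ = 173.2276 − 94.033722 = 79.193878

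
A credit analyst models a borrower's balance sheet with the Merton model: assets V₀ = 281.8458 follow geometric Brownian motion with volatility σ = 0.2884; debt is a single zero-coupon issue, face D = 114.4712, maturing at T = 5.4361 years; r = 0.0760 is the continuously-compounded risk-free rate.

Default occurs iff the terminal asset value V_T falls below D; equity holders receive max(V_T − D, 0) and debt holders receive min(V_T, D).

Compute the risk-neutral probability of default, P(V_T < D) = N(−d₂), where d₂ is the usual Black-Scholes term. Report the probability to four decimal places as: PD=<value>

PD=0.0528

d₁ = [ln(V₀/D) + (r + σ²/2)T] / (σ√T)
   = [ln(281.8458/114.4712) + (0.0760 + 0.5·0.2884²)·5.4361] / (0.2884·√5.4361)
   = [0.901037 + 0.639216] / 0.672417 = 2.290620
d₂ = d₁ − σ√T = 2.290620 − 0.672417 = 1.618203
risk-neutral PD = N(−d₂) = N(-1.618203) = 0.052809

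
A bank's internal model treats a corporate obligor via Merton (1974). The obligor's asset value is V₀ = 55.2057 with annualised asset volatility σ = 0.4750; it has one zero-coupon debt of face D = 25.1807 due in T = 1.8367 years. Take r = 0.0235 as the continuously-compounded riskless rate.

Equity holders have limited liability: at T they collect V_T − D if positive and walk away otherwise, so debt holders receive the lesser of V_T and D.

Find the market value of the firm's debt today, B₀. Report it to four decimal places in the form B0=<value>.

B0=23.0549

d₁ = [ln(V₀/D) + (r + σ²/2)T] / (σ√T)
   = [ln(55.2057/25.1807) + (0.0235 + 0.5·0.4750²)·1.8367] / (0.4750·√1.8367)
   = [0.784988 + 0.250365] / 0.643743 = 1.608333
d₂ = d₁ − σ√T = 1.608333 − 0.643743 = 0.964590
N(d₁) = 0.946119,  N(d₂) = 0.832625,  e^(−rT) = 0.957756
E₀ = V₀·N(d₁) − D·e^(−rT)·N(d₂)
   = 55.2057·0.946119 − 25.1807·0.957756·0.832625 = 32.150774
B₀ = V₀ − E₀ = 55.2057 − 32.150774 = 23.054926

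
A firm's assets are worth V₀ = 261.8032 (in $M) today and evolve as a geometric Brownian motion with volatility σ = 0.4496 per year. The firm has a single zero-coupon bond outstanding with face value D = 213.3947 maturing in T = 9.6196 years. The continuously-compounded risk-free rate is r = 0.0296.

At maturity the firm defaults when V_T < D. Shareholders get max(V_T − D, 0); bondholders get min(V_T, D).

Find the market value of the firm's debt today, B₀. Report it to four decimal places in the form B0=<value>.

B0=97.0773

d₁ = [ln(V₀/D) + (r + σ²/2)T] / (σ√T)
   = [ln(261.8032/213.3947) + (0.0296 + 0.5·0.4496²)·9.6196] / (0.4496·√9.6196)
   = [0.204450 + 1.256994] / 1.394456 = 1.048038
d₂ = d₁ − σ√T = 1.048038 − 1.394456 = -0.346418
N(d₁) = 0.852690,  N(d₂) = 0.364514,  e^(−rT) = 0.752210
E₀ = V₀·N(d₁) − D·e^(−rT)·N(d₂)
   = 261.8032·0.852690 − 213.3947·0.752210·0.364514 = 164.725880
B₀ = V₀ − E₀ = 261.8032 − 164.725880 = 97.077320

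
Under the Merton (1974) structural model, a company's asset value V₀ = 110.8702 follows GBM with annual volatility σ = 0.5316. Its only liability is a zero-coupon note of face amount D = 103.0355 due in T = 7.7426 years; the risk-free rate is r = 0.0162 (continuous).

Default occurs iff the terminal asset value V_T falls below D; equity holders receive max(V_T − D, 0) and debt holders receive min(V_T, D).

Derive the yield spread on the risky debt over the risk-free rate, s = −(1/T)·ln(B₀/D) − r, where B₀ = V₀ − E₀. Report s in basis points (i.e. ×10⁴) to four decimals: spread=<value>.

d₁ = [ln(V₀/D) + (r + σ²/2)T] / (σ√T)
   = [ln(110.8702/103.0355) + (0.0162 + 0.5·0.5316²)·7.7426] / (0.5316·√7.7426)
   = [0.073287 + 1.219454] / 1.479205 = 0.873943
d₂ = d₁ − σ√T = 0.873943 − 1.479205 = -0.605262
N(d₁) = 0.808925,  N(d₂) = 0.272502,  e^(−rT) = 0.882117
E₀ = V₀·N(d₁) − D·e^(−rT)·N(d₂)
   = 110.8702·0.808925 − 103.0355·0.882117·0.272502 = 64.918130
B₀ = V₀ − E₀ = 110.8702 − 64.918130 = 45.952070
spread = −(1/T)·ln(B₀/D) − r = −(1/7.7426)·ln(45.952070/103.0355) − 0.0162 = 0.08808986
in basis points: 0.08808986 × 10⁴ = 880.8986 bp

spread=880.8986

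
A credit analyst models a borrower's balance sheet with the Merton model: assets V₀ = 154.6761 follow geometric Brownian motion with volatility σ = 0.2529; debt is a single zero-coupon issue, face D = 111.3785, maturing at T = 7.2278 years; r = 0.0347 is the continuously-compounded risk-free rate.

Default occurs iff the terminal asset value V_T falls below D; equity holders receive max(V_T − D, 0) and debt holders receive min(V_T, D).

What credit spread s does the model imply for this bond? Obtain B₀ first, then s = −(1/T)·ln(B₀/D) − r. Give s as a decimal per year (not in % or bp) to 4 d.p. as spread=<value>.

spread=0.0140

d₁ = [ln(V₀/D) + (r + σ²/2)T] / (σ√T)
   = [ln(154.6761/111.3785) + (0.0347 + 0.5·0.2529²)·7.2278] / (0.2529·√7.2278)
   = [0.328399 + 0.481944] / 0.679911 = 1.191837
d₂ = d₁ − σ√T = 1.191837 − 0.679911 = 0.511926
N(d₁) = 0.883337,  N(d₂) = 0.695649,  e^(−rT) = 0.778174
E₀ = V₀·N(d₁) − D·e^(−rT)·N(d₂)
   = 154.6761·0.883337 − 111.3785·0.778174·0.695649 = 76.337997
B₀ = V₀ − E₀ = 154.6761 − 76.337997 = 78.338103
spread = −(1/T)·ln(B₀/D) − r = −(1/7.2278)·ln(78.338103/111.3785) − 0.0347 = 0.01398704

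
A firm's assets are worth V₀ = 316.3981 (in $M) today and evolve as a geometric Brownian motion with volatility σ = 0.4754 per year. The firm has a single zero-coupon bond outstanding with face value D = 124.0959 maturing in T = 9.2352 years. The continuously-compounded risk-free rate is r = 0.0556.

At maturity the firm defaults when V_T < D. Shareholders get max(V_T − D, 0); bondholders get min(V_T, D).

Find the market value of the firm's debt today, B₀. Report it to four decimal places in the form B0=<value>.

d₁ = [ln(V₀/D) + (r + σ²/2)T] / (σ√T)
   = [ln(316.3981/124.0959) + (0.0556 + 0.5·0.4754²)·9.2352] / (0.4754·√9.2352)
   = [0.935947 + 1.557079] / 1.444715 = 1.725617
d₂ = d₁ − σ√T = 1.725617 − 1.444715 = 0.280901
N(d₁) = 0.957792,  N(d₂) = 0.610607,  e^(−rT) = 0.598411
E₀ = V₀·N(d₁) − D·e^(−rT)·N(d₂)
   = 316.3981·0.957792 − 124.0959·0.598411·0.610607 = 257.699607
B₀ = V₀ − E₀ = 316.3981 − 257.699607 = 58.698493

B0=58.6985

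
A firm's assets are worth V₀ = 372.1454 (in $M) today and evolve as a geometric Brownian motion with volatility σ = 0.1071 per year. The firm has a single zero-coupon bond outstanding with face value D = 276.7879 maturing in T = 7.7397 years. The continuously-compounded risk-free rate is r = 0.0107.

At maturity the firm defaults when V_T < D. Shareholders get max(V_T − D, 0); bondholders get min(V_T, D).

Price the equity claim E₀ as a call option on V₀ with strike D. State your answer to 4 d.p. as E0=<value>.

d₁ = [ln(V₀/D) + (r + σ²/2)T] / (σ√T)
   = [ln(372.1454/276.7879) + (0.0107 + 0.5·0.1071²)·7.7397] / (0.1071·√7.7397)
   = [0.296033 + 0.127204] / 0.297956 = 1.420469
d₂ = d₁ − σ√T = 1.420469 − 0.297956 = 1.122513
N(d₁) = 0.922264,  N(d₂) = 0.869178,  e^(−rT) = 0.920522
E₀ = V₀·N(d₁) − D·e^(−rT)·N(d₂)
   = 372.1454·0.922264 − 276.7879·0.920522·0.869178 = 121.759275

E0=121.7593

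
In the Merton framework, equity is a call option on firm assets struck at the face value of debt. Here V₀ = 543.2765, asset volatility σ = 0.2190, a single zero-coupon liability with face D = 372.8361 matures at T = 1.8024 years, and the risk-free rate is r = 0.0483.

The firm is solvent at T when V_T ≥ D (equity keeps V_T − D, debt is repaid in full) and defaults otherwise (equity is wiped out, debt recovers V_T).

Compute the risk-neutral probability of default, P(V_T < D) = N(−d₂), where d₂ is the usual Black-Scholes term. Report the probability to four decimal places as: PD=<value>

d₁ = [ln(V₀/D) + (r + σ²/2)T] / (σ√T)
   = [ln(543.2765/372.8361) + (0.0483 + 0.5·0.2190²)·1.8024] / (0.2190·√1.8024)
   = [0.376479 + 0.130278] / 0.294015 = 1.723577
d₂ = d₁ − σ√T = 1.723577 − 0.294015 = 1.429562
risk-neutral PD = N(−d₂) = N(-1.429562) = 0.076421

PD=0.0764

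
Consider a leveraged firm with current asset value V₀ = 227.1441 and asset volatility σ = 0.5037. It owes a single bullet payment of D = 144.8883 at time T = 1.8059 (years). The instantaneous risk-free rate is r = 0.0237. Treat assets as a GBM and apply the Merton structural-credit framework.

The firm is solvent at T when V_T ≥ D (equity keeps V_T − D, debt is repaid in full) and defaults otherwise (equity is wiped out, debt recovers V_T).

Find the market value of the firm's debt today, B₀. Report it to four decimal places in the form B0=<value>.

B0=122.9560

d₁ = [ln(V₀/D) + (r + σ²/2)T] / (σ√T)
   = [ln(227.1441/144.8883) + (0.0237 + 0.5·0.5037²)·1.8059] / (0.5037·√1.8059)
   = [0.449622 + 0.271891] / 0.676891 = 1.065921
d₂ = d₁ − σ√T = 1.065921 − 0.676891 = 0.389029
N(d₁) = 0.856770,  N(d₂) = 0.651373,  e^(−rT) = 0.958103
E₀ = V₀·N(d₁) − D·e^(−rT)·N(d₂)
   = 227.1441·0.856770 − 144.8883·0.958103·0.651373 = 104.188069
B₀ = V₀ − E₀ = 227.1441 − 104.188069 = 122.956031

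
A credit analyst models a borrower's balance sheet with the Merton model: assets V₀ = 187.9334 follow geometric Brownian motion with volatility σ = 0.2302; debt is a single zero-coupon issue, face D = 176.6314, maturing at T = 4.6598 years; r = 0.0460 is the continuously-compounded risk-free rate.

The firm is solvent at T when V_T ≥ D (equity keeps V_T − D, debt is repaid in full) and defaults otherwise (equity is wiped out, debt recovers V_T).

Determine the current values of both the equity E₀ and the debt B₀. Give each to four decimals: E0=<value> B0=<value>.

d₁ = [ln(V₀/D) + (r + σ²/2)T] / (σ√T)
   = [ln(187.9334/176.6314) + (0.0460 + 0.5·0.2302²)·4.6598] / (0.2302·√4.6598)
   = [0.062023 + 0.337817] / 0.496923 = 0.804631
d₂ = d₁ − σ√T = 0.804631 − 0.496923 = 0.307708
N(d₁) = 0.789484,  N(d₂) = 0.620848,  e^(−rT) = 0.807065
E₀ = V₀·N(d₁) − D·e^(−rT)·N(d₂)
   = 187.9334·0.789484 − 176.6314·0.807065·0.620848 = 59.866599
B₀ = V₀ − E₀ = 187.9334 − 59.866599 = 128.066801

E0=59.8666 B0=128.0668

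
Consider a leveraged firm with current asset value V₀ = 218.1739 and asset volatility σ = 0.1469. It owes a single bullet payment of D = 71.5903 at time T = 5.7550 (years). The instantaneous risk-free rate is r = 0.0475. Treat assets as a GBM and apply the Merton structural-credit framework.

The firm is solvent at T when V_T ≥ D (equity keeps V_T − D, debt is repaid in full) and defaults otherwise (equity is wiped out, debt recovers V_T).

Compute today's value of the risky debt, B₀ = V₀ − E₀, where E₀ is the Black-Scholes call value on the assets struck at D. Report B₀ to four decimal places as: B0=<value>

B0=54.4668

d₁ = [ln(V₀/D) + (r + σ²/2)T] / (σ√T)
   = [ln(218.1739/71.5903) + (0.0475 + 0.5·0.1469²)·5.7550] / (0.1469·√5.7550)
   = [1.114333 + 0.335458] / 0.352407 = 4.113967
d₂ = d₁ − σ√T = 4.113967 − 0.352407 = 3.761560
N(d₁) = 0.999981,  N(d₂) = 0.999916,  e^(−rT) = 0.760817
E₀ = V₀·N(d₁) − D·e^(−rT)·N(d₂)
   = 218.1739·0.999981 − 71.5903·0.760817·0.999916 = 163.707143
B₀ = V₀ − E₀ = 218.1739 − 163.707143 = 54.466757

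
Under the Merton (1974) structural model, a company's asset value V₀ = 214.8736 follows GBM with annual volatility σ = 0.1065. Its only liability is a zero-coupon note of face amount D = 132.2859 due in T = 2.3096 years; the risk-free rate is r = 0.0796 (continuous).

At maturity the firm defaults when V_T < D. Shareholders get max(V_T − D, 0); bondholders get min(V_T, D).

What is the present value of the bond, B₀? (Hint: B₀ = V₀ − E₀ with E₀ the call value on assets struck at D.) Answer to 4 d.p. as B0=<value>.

d₁ = [ln(V₀/D) + (r + σ²/2)T] / (σ√T)
   = [ln(214.8736/132.2859) + (0.0796 + 0.5·0.1065²)·2.3096] / (0.1065·√2.3096)
   = [0.485084 + 0.196942] / 0.161852 = 4.213892
d₂ = d₁ − σ√T = 4.213892 − 0.161852 = 4.052040
N(d₁) = 0.999987,  N(d₂) = 0.999975,  e^(−rT) = 0.832065
E₀ = V₀·N(d₁) − D·e^(−rT)·N(d₂)
   = 214.8736·0.999987 − 132.2859·0.832065·0.999975 = 104.803169
B₀ = V₀ − E₀ = 214.8736 − 104.803169 = 110.070431

B0=110.0704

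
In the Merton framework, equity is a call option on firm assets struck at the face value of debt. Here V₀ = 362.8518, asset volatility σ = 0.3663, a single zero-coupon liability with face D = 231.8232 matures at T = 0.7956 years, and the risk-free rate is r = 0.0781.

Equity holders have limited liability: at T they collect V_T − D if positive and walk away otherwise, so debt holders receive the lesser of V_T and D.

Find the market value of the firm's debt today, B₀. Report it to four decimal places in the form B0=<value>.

d₁ = [ln(V₀/D) + (r + σ²/2)T] / (σ√T)
   = [ln(362.8518/231.8232) + (0.0781 + 0.5·0.3663²)·0.7956] / (0.3663·√0.7956)
   = [0.448019 + 0.115511] / 0.326726 = 1.724779
d₂ = d₁ − σ√T = 1.724779 − 0.326726 = 1.398053
N(d₁) = 0.957716,  N(d₂) = 0.918951,  e^(−rT) = 0.939755
E₀ = V₀·N(d₁) − D·e^(−rT)·N(d₂)
   = 362.8518·0.957716 − 231.8232·0.939755·0.918951 = 147.309161
B₀ = V₀ − E₀ = 362.8518 − 147.309161 = 215.542639

B0=215.5426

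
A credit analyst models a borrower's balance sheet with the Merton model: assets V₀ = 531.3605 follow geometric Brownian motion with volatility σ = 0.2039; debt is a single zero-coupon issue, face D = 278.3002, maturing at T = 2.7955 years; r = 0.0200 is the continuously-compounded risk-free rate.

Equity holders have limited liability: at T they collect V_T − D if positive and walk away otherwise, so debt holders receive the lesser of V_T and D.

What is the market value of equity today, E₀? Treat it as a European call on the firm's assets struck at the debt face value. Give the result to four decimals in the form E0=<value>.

E0=269.1002

d₁ = [ln(V₀/D) + (r + σ²/2)T] / (σ√T)
   = [ln(531.3605/278.3002) + (0.0200 + 0.5·0.2039²)·2.7955] / (0.2039·√2.7955)
   = [0.646740 + 0.114022] / 0.340916 = 2.231526
d₂ = d₁ − σ√T = 2.231526 − 0.340916 = 1.890610
N(d₁) = 0.987177,  N(d₂) = 0.970662,  e^(−rT) = 0.945624
E₀ = V₀·N(d₁) − D·e^(−rT)·N(d₂)
   = 531.3605·0.987177 − 278.3002·0.945624·0.970662 = 269.100224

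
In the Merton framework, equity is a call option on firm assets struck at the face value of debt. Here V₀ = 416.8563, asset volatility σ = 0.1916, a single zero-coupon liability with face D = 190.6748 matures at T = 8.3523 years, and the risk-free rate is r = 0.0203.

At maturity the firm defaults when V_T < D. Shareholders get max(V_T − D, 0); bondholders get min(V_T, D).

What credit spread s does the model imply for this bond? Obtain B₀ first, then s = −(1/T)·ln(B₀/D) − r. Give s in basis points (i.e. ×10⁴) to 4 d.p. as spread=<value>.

d₁ = [ln(V₀/D) + (r + σ²/2)T] / (σ√T)
   = [ln(416.8563/190.6748) + (0.0203 + 0.5·0.1916²)·8.3523] / (0.1916·√8.3523)
   = [0.782172 + 0.322860] / 0.553731 = 1.995614
d₂ = d₁ − σ√T = 1.995614 − 0.553731 = 1.441884
N(d₁) = 0.977012,  N(d₂) = 0.925332,  e^(−rT) = 0.844043
E₀ = V₀·N(d₁) − D·e^(−rT)·N(d₂)
   = 416.8563·0.977012 − 190.6748·0.844043·0.925332 = 258.352705
B₀ = V₀ − E₀ = 416.8563 − 258.352705 = 158.503595
spread = −(1/T)·ln(B₀/D) − r = −(1/8.3523)·ln(158.503595/190.6748) − 0.0203 = 0.00182469
in basis points: 0.00182469 × 10⁴ = 18.2469 bp

spread=18.2469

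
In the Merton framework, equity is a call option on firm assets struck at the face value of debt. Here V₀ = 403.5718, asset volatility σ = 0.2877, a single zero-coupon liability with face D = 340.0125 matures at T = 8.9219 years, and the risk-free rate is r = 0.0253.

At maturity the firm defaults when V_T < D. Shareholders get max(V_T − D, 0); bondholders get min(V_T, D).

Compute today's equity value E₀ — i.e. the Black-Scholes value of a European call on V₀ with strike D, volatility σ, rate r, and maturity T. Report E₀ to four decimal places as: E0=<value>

E0=189.2400

d₁ = [ln(V₀/D) + (r + σ²/2)T] / (σ√T)
   = [ln(403.5718/340.0125) + (0.0253 + 0.5·0.2877²)·8.9219] / (0.2877·√8.9219)
   = [0.171372 + 0.594963] / 0.859347 = 0.891764
d₂ = d₁ − σ√T = 0.891764 − 0.859347 = 0.032417
N(d₁) = 0.813740,  N(d₂) = 0.512930,  e^(−rT) = 0.797938
E₀ = V₀·N(d₁) − D·e^(−rT)·N(d₂)
   = 403.5718·0.813740 − 340.0125·0.797938·0.512930 = 189.240042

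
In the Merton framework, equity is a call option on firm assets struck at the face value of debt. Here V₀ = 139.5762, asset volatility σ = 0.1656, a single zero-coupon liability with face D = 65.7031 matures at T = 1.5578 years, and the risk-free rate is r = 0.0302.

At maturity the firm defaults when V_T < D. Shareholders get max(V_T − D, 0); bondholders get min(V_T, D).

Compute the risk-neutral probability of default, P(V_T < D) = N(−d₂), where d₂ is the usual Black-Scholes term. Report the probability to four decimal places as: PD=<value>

d₁ = [ln(V₀/D) + (r + σ²/2)T] / (σ√T)
   = [ln(139.5762/65.7031) + (0.0302 + 0.5·0.1656²)·1.5578] / (0.1656·√1.5578)
   = [0.753465 + 0.068406] / 0.206688 = 3.976372
d₂ = d₁ − σ√T = 3.976372 − 0.206688 = 3.769684
risk-neutral PD = N(−d₂) = N(-3.769684) = 0.000082

PD=0.0001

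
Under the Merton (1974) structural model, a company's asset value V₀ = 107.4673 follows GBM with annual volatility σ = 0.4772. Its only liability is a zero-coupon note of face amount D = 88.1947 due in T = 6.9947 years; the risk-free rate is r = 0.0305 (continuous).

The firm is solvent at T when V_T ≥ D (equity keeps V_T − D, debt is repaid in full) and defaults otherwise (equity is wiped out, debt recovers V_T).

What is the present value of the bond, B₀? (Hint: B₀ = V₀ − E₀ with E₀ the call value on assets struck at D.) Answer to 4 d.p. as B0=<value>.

B0=45.2788

d₁ = [ln(V₀/D) + (r + σ²/2)T] / (σ√T)
   = [ln(107.4673/88.1947) + (0.0305 + 0.5·0.4772²)·6.9947] / (0.4772·√6.9947)
   = [0.197640 + 1.009754] / 1.262074 = 0.956674
d₂ = d₁ − σ√T = 0.956674 − 1.262074 = -0.305400
N(d₁) = 0.830634,  N(d₂) = 0.380031,  e^(−rT) = 0.807883
E₀ = V₀·N(d₁) − D·e^(−rT)·N(d₂)
   = 107.4673·0.830634 − 88.1947·0.807883·0.380031 = 62.188453
B₀ = V₀ − E₀ = 107.4673 − 62.188453 = 45.278847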